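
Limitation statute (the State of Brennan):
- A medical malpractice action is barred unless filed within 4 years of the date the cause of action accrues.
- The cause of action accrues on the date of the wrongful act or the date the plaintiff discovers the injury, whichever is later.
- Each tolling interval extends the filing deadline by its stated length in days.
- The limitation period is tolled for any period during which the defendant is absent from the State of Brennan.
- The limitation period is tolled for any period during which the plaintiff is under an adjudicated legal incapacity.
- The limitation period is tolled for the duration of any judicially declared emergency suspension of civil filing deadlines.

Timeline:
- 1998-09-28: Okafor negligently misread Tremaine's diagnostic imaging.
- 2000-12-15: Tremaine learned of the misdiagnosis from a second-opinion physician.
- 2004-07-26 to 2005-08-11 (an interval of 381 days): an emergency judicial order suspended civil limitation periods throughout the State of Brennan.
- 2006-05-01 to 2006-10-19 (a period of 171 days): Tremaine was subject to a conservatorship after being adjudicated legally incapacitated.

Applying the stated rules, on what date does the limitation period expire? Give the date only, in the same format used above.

2005-12-31

Because discovery on 2000-12-15 post-dates the 1998-09-28 act, accrual under the later-of rule falls on 2000-12-15.
Adding the 4 years base period to 2000-12-15 gives a deadline of 2004-12-15, before any tolling.
The period was tolled for 381 days by the emergency suspension of filing deadlines (2004-07-26 to 2005-08-11), pushing the deadline to 2005-12-31.
The plaintiff's legal incapacity starting 2006-05-01 came too late — the period had run on 2005-12-31 — and so does not extend the deadline.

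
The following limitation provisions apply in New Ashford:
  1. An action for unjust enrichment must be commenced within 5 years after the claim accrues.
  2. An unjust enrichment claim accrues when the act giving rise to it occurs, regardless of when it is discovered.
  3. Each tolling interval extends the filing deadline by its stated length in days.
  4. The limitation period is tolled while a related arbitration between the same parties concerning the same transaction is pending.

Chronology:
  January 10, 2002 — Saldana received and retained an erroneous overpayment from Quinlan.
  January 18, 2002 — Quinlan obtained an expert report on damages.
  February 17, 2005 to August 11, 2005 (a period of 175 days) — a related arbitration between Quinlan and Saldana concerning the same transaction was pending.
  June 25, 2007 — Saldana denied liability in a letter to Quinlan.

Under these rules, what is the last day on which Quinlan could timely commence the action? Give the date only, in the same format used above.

The claim accrued on January 10, 2002, the date of the act.
The untolled deadline — 5 years after January 10, 2002 — is January 10, 2007.
The period was tolled for 175 days by the pending related arbitration (February 17, 2005 to August 11, 2005), pushing the deadline to July 4, 2007.
Nothing else in the chronology tolls or restarts the period.

July 4, 2007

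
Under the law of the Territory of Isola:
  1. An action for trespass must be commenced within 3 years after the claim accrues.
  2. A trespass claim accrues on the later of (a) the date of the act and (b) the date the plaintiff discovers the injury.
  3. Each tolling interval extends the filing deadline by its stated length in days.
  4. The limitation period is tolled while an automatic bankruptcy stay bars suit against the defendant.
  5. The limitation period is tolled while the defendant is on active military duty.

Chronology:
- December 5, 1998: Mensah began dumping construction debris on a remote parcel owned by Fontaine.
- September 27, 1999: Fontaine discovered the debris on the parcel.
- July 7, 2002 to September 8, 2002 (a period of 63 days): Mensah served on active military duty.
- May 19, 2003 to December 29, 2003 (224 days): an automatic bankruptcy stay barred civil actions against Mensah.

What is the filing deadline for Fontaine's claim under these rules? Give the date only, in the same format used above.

November 29, 2002

The claim accrued on September 27, 1999 — the later of the December 5, 1998 act and the September 27, 1999 discovery.
Adding the 3 years base period to September 27, 1999 gives a deadline of September 27, 2002, before any tolling.
Because the defendant's active military service ran from July 7, 2002 to September 8, 2002, the deadline is extended by 63 days to November 29, 2002.
The automatic bankruptcy stay starting May 19, 2003 came too late — the period had run on November 29, 2002 — and so does not extend the deadline.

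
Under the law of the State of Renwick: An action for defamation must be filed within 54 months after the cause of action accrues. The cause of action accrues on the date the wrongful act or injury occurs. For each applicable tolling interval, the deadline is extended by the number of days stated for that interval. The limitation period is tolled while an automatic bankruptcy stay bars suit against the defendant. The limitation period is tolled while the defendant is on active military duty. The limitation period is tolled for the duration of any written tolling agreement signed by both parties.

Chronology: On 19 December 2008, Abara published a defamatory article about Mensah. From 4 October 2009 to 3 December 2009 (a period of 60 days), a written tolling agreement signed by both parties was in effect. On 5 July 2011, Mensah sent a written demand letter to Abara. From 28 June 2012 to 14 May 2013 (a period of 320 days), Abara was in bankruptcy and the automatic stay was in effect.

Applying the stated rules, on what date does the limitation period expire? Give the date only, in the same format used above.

4 July 2014

The cause of action accrued on 19 December 2008, the date of the act.
54 months from 19 December 2008 is 19 June 2013.
Because the written tolling agreement ran from 4 October 2009 to 3 December 2009, the deadline is extended by 60 days to 18 August 2013.
The period was tolled for 320 days by the automatic bankruptcy stay (28 June 2012 to 14 May 2013), pushing the deadline to 4 July 2014.
The other events in the timeline have no effect on the limitation period under the stated rules.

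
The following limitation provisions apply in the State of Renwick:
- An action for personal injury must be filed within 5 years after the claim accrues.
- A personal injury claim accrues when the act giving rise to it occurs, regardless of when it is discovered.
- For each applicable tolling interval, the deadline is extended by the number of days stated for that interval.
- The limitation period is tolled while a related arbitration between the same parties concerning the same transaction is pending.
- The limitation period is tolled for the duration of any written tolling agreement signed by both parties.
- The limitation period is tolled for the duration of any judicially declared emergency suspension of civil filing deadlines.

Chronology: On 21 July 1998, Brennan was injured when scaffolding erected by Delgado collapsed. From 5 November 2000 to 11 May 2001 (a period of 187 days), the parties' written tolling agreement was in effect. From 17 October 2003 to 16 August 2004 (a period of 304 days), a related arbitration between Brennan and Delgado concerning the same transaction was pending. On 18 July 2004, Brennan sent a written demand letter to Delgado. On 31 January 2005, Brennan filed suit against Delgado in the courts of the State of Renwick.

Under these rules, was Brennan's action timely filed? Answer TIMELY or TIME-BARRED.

The claim accrued on 21 July 1998, the date of the act.
The untolled deadline — 5 years after 21 July 1998 — is 21 July 2003.
The written tolling agreement from 5 November 2000 to 11 May 2001 tolled the period for 187 days, extending the deadline to 24 January 2004.
The pending related arbitration from 17 October 2003 to 16 August 2004 tolled the period for 304 days, extending the deadline to 23 November 2004.
Nothing else in the chronology tolls or restarts the period.
Filing on 31 January 2005 missed the 23 November 2004 deadline — the action is time-barred.

TIME-BARRED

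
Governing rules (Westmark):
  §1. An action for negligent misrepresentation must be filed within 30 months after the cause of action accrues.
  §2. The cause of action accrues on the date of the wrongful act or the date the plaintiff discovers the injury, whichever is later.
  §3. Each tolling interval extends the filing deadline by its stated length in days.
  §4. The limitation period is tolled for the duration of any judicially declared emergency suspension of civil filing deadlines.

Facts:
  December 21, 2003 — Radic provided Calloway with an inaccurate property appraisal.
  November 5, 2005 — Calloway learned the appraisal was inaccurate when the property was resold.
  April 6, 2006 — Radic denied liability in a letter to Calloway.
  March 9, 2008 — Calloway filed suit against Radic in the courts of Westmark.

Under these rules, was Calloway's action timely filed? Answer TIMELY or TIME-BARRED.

TIMELY

The claim accrued on November 5, 2005 — the later of the December 21, 2003 act and the November 5, 2005 discovery.
Adding the 30 months base period to November 5, 2005 gives a deadline of May 5, 2008, before any tolling.
None of the other events listed affects the running of the period under the stated rules.
Calloway filed on March 9, 2008, before the May 5, 2008 deadline, so the action is timely.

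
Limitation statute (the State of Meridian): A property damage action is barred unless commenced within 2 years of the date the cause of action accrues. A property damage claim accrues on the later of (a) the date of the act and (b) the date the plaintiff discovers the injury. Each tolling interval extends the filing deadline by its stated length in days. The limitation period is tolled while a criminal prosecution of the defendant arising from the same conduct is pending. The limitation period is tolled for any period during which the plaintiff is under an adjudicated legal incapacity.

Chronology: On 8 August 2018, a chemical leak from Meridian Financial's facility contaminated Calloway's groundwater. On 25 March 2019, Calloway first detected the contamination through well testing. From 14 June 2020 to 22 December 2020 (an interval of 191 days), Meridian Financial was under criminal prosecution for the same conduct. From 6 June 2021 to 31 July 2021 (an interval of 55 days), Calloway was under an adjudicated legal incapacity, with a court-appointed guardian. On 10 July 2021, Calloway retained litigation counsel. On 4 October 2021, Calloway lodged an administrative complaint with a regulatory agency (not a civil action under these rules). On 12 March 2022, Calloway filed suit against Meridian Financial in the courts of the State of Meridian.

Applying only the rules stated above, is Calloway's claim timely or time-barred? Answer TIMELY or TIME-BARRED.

The claim accrued on 25 March 2019 — the later of the 8 August 2018 act and the 25 March 2019 discovery.
2 years from 25 March 2019 is 25 March 2021.
The pending criminal prosecution from 14 June 2020 to 22 December 2020 tolled the period for 191 days, extending the deadline to 2 October 2021.
The plaintiff's legal incapacity from 6 June 2021 to 31 July 2021 tolled the period for 55 days, extending the deadline to 26 November 2021.
Nothing else in the chronology tolls or restarts the period.
Calloway filed on 12 March 2022, after the 26 November 2021 deadline, so the action is time-barred.

TIME-BARRED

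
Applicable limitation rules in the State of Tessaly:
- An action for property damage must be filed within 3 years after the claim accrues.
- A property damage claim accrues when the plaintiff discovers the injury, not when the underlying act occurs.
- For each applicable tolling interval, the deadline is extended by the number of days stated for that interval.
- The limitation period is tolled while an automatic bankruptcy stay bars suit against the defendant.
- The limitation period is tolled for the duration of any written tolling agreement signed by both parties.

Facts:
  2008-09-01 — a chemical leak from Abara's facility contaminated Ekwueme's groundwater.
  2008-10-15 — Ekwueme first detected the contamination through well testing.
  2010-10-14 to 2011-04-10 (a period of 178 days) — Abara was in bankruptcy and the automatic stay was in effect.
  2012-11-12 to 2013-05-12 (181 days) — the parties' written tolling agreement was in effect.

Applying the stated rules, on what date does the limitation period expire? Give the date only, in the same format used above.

Accrual is tied to discovery, so the period began on 2008-10-15 rather than on 2008-09-01 when the act occurred.
Adding the 3 years base period to 2008-10-15 gives a deadline of 2011-10-15, before any tolling.
The period was tolled for 178 days by the automatic bankruptcy stay (2010-10-14 to 2011-04-10), pushing the deadline to 2012-04-10.
By the time the written tolling agreement began on 2012-11-12, the limitation period had already expired on 2012-04-10; that interval cannot revive it.

2012-04-10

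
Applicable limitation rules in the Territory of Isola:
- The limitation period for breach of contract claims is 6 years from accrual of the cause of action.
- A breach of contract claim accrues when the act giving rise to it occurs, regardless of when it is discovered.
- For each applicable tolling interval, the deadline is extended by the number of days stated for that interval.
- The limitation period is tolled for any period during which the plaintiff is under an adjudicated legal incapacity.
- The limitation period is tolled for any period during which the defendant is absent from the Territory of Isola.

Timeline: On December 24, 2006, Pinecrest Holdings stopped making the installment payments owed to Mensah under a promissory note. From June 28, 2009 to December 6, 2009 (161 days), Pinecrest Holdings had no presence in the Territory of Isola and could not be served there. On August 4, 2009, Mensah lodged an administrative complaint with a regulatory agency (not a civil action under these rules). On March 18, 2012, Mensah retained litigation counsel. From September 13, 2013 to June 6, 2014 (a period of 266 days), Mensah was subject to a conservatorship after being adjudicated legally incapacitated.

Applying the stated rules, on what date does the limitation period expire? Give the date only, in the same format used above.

June 3, 2013

The cause of action accrued on December 24, 2006, the date of the act.
The untolled deadline — 6 years after December 24, 2006 — is December 24, 2012.
Because the defendant's absence from the jurisdiction ran from June 28, 2009 to December 6, 2009, the deadline is extended by 161 days to June 3, 2013.
By the time the plaintiff's legal incapacity began on September 13, 2013, the limitation period had already expired on June 3, 2013; that interval cannot revive it.
Nothing else in the chronology tolls or restarts the period.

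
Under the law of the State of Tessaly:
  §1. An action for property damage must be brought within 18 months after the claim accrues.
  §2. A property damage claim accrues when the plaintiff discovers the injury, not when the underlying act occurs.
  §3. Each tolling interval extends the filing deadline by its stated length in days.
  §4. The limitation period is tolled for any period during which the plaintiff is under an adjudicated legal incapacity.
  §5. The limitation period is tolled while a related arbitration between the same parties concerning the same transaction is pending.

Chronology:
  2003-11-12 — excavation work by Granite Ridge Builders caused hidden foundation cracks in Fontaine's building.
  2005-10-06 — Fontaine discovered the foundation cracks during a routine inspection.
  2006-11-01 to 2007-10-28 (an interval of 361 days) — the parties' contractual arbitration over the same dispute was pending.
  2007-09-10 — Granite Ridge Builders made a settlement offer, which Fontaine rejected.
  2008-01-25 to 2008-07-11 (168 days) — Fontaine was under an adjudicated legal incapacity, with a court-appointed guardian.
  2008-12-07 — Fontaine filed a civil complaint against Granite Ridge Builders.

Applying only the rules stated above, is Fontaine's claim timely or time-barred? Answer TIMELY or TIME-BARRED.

TIME-BARRED

Under the discovery rule, the claim accrued on 2005-10-06, when Fontaine discovered the injury — not on the 2003-11-12 date of the underlying act.
The untolled deadline — 18 months after 2005-10-06 — is 2007-04-06.
The pending related arbitration from 2006-11-01 to 2007-10-28 tolled the period for 361 days, extending the deadline to 2008-04-01.
The plaintiff's legal incapacity from 2008-01-25 to 2008-07-11 tolled the period for 168 days, extending the deadline to 2008-09-16.
None of the other events listed affects the running of the period under the stated rules.
Filing on 2008-12-07 missed the 2008-09-16 deadline — the action is time-barred.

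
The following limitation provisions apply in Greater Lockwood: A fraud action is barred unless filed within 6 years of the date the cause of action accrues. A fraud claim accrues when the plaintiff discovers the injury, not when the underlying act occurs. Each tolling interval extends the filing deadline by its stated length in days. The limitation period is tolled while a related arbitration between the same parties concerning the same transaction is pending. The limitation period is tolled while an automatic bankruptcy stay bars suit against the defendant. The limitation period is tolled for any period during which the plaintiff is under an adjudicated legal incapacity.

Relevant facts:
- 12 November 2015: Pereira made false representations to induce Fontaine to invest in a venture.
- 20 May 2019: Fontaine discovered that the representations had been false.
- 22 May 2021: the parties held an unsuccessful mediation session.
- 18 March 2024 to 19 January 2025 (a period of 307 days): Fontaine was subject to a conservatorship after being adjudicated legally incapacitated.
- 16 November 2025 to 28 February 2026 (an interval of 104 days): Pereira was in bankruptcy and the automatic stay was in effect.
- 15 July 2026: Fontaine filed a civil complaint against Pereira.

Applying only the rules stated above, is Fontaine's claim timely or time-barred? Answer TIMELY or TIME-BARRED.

TIME-BARRED

Under the discovery rule, the claim accrued on 20 May 2019, when Fontaine discovered the injury — not on the 12 November 2015 date of the underlying act.
The untolled deadline — 6 years after 20 May 2019 — is 20 May 2025.
Because the plaintiff's legal incapacity ran from 18 March 2024 to 19 January 2025, the deadline is extended by 307 days to 23 March 2026.
The automatic bankruptcy stay from 16 November 2025 to 28 February 2026 tolled the period for 104 days, extending the deadline to 5 July 2026.
None of the other events listed affects the running of the period under the stated rules.
The 15 July 2026 filing falls after the 5 July 2026 deadline; the claim is time-barred.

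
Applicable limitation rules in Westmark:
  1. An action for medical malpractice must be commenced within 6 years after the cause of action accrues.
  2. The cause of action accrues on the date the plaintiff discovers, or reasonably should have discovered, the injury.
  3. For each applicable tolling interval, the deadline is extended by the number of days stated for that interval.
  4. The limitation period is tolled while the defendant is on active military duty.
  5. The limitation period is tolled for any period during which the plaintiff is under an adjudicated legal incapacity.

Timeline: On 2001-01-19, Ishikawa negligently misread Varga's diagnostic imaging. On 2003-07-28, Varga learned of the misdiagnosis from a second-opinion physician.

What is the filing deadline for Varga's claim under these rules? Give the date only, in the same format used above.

2009-07-28

Accrual is tied to discovery, so the period began on 2003-07-28 rather than on 2001-01-19 when the act occurred.
6 years from 2003-07-28 is 2009-07-28.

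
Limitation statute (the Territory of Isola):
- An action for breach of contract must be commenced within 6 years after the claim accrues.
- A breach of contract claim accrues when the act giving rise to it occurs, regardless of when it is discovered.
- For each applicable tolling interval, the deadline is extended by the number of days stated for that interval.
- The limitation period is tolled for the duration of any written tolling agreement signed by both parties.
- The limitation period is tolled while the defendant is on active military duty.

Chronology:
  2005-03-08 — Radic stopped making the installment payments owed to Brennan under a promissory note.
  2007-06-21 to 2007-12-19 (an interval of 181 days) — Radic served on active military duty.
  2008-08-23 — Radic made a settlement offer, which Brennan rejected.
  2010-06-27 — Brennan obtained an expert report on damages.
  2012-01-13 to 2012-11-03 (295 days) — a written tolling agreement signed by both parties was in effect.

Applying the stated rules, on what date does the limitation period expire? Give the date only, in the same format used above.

2011-09-05

The claim accrued on 2005-03-08, the date of the act.
Adding the 6 years base period to 2005-03-08 gives a deadline of 2011-03-08, before any tolling.
Because the defendant's active military service ran from 2007-06-21 to 2007-12-19, the deadline is extended by 181 days to 2011-09-05.
The written tolling agreement from 2012-01-13 to 2012-11-03 began after the period had already run on 2011-09-05, so it has no tolling effect.
Nothing else in the chronology tolls or restarts the period.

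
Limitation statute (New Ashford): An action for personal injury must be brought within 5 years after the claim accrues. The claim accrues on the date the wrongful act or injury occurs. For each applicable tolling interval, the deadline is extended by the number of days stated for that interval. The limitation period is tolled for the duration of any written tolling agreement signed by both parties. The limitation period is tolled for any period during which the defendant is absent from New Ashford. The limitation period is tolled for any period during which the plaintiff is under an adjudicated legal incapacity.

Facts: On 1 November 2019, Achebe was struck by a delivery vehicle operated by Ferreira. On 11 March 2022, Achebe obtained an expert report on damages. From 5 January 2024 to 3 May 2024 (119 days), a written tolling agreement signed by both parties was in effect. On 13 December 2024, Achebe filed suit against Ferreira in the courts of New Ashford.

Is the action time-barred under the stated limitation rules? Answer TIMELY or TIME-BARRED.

The claim accrued on 1 November 2019, the date of the act.
5 years from 1 November 2019 is 1 November 2024.
The period was tolled for 119 days by the written tolling agreement (5 January 2024 to 3 May 2024), pushing the deadline to 28 February 2025.
None of the other events listed affects the running of the period under the stated rules.
Filing on 13 December 2024 beat the 28 February 2025 deadline — the action is timely.

TIMELY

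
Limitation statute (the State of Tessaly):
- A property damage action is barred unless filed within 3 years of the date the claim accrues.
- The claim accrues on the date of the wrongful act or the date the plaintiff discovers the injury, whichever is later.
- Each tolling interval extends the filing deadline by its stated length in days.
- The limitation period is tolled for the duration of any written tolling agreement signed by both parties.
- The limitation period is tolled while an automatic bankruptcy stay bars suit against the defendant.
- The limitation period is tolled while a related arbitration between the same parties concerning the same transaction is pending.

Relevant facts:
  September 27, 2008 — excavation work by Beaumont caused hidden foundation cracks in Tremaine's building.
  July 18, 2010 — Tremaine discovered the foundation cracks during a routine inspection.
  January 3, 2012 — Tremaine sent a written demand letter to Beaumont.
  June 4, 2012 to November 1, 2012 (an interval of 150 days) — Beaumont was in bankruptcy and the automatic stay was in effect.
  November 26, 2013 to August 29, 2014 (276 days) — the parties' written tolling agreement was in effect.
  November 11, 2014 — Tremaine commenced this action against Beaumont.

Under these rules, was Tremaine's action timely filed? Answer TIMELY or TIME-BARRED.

TIME-BARRED

Because discovery on July 18, 2010 post-dates the September 27, 2008 act, accrual under the later-of rule falls on July 18, 2010.
3 years from July 18, 2010 is July 18, 2013.
The period was tolled for 150 days by the automatic bankruptcy stay (June 4, 2012 to November 1, 2012), pushing the deadline to December 15, 2013.
Because the written tolling agreement ran from November 26, 2013 to August 29, 2014, the deadline is extended by 276 days to September 17, 2014.
The other events in the timeline have no effect on the limitation period under the stated rules.
Tremaine filed on November 11, 2014, after the September 17, 2014 deadline, so the action is time-barred.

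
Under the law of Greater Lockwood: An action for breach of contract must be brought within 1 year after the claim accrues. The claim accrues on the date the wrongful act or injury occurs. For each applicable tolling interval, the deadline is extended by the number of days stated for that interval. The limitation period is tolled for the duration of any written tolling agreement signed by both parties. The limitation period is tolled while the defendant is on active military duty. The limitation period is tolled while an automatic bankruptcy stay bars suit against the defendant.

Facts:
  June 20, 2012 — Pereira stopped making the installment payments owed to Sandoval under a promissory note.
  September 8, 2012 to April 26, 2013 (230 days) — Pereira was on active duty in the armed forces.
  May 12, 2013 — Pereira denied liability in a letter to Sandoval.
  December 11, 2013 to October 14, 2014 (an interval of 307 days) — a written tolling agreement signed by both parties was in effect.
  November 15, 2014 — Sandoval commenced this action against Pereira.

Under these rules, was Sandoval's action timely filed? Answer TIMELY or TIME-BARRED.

TIMELY

The limitation period began to run on June 20, 2012.
The untolled deadline — 1 year after June 20, 2012 — is June 20, 2013.
The period was tolled for 230 days by the defendant's active military service (September 8, 2012 to April 26, 2013), pushing the deadline to February 5, 2014.
The written tolling agreement from December 11, 2013 to October 14, 2014 tolled the period for 307 days, extending the deadline to December 9, 2014.
Nothing else in the chronology tolls or restarts the period.
The November 15, 2014 filing precedes the December 9, 2014 deadline; the claim is timely.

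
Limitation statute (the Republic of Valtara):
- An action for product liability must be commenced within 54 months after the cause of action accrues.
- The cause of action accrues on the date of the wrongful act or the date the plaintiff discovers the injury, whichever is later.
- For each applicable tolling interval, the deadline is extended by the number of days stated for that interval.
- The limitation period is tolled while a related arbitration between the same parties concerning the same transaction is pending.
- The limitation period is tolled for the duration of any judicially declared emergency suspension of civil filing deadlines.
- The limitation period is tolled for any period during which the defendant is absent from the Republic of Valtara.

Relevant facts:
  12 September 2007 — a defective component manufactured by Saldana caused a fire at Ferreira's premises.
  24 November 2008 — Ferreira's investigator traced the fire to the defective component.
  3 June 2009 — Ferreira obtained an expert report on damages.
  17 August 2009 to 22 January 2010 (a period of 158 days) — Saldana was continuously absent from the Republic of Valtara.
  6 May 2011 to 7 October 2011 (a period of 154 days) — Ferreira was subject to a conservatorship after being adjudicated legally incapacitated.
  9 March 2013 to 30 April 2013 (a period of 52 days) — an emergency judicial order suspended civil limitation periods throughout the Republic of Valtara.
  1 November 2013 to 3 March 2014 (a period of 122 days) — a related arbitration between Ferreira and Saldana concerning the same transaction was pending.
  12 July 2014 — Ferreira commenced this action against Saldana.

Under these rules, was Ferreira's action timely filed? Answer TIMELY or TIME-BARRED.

TIME-BARRED

Taking the later of the act (12 September 2007) and discovery (24 November 2008), the claim accrued on 24 November 2008.
The untolled deadline — 54 months after 24 November 2008 — is 24 May 2013.
The defendant's absence from the jurisdiction from 17 August 2009 to 22 January 2010 tolled the period for 158 days, extending the deadline to 29 October 2013.
The period was tolled for 52 days by the emergency suspension of filing deadlines (9 March 2013 to 30 April 2013), pushing the deadline to 20 December 2013.
The pending related arbitration from 1 November 2013 to 3 March 2014 tolled the period for 122 days, extending the deadline to 21 April 2014.
No stated provision tolls the period for the plaintiff's incapacity, so the interval from 6 May 2011 to 7 October 2011 has no effect on the deadline.
None of the other events listed affects the running of the period under the stated rules.
The 12 July 2014 filing falls after the 21 April 2014 deadline; the claim is time-barred.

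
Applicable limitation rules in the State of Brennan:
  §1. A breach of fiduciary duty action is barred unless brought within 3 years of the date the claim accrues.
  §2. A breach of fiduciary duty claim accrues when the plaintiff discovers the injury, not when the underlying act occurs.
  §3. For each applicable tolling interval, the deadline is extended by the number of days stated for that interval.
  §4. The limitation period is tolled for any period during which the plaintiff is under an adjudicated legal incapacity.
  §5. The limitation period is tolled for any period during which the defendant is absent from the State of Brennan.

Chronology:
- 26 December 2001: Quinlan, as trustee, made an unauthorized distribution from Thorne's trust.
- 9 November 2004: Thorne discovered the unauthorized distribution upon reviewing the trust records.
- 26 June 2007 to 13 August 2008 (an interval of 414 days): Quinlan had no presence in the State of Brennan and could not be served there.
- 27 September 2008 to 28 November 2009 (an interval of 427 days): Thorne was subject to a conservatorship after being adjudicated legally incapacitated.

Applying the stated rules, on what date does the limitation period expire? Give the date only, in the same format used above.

27 February 2010

Under the discovery rule, the claim accrued on 9 November 2004, when Thorne discovered the injury — not on the 26 December 2001 date of the underlying act.
Adding the 3 years base period to 9 November 2004 gives a deadline of 9 November 2007, before any tolling.
The period was tolled for 414 days by the defendant's absence from the jurisdiction (26 June 2007 to 13 August 2008), pushing the deadline to 27 December 2008.
The plaintiff's legal incapacity from 27 September 2008 to 28 November 2009 tolled the period for 427 days, extending the deadline to 27 February 2010.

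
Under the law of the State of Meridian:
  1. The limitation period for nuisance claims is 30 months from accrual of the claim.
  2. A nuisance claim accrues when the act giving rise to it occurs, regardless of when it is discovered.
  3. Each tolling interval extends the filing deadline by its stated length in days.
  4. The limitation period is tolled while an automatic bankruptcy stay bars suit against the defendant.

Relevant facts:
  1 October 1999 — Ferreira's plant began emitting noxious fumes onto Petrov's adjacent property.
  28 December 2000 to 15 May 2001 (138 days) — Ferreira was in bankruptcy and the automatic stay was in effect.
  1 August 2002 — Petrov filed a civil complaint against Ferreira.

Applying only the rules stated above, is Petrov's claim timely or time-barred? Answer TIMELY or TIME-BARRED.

TIMELY

The claim accrued on 1 October 1999, the date of the act.
Adding the 30 months base period to 1 October 1999 gives a deadline of 1 April 2002, before any tolling.
Because the automatic bankruptcy stay ran from 28 December 2000 to 15 May 2001, the deadline is extended by 138 days to 17 August 2002.
Petrov filed on 1 August 2002, before the 17 August 2002 deadline, so the action is timely.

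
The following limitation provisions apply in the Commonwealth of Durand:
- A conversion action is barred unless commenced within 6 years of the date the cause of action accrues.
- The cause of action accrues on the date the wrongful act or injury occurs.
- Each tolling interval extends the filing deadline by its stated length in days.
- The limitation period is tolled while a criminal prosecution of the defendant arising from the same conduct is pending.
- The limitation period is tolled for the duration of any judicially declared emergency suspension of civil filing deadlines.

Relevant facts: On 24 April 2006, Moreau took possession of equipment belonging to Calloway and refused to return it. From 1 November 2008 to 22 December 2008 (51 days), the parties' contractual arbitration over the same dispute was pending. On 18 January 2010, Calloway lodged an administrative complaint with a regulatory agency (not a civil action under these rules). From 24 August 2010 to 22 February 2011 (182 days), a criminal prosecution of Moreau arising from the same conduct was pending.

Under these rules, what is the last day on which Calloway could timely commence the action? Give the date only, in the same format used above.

23 October 2012

The limitation period began to run on 24 April 2006.
6 years from 24 April 2006 is 24 April 2012.
Because the pending criminal prosecution ran from 24 August 2010 to 22 February 2011, the deadline is extended by 182 days to 23 October 2012.
No stated provision tolls the period for a pending arbitration, so the interval from 1 November 2008 to 22 December 2008 has no effect on the deadline.
None of the other events listed affects the running of the period under the stated rules.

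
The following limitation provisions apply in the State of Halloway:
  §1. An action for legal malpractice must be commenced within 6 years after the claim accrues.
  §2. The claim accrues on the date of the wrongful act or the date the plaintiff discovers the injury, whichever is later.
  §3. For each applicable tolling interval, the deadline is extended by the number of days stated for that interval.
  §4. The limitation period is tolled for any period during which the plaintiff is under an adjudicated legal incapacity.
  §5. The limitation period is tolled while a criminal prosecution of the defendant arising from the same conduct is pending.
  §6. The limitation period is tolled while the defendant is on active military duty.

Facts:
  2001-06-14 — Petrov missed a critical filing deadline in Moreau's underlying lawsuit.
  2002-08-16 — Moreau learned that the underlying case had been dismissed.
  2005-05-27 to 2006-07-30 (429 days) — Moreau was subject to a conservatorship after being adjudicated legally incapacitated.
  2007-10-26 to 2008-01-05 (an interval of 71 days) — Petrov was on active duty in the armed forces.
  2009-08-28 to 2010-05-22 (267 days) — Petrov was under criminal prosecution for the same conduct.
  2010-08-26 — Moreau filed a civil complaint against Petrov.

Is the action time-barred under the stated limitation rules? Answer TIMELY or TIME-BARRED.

TIMELY

The claim accrued on 2002-08-16 — the later of the 2001-06-14 act and the 2002-08-16 discovery.
The untolled deadline — 6 years after 2002-08-16 — is 2008-08-16.
Because the plaintiff's legal incapacity ran from 2005-05-27 to 2006-07-30, the deadline is extended by 429 days to 2009-10-19.
Because the defendant's active military service ran from 2007-10-26 to 2008-01-05, the deadline is extended by 71 days to 2009-12-29.
The pending criminal prosecution from 2009-08-28 to 2010-05-22 tolled the period for 267 days, extending the deadline to 2010-09-22.
The 2010-08-26 filing precedes the 2010-09-22 deadline; the claim is timely.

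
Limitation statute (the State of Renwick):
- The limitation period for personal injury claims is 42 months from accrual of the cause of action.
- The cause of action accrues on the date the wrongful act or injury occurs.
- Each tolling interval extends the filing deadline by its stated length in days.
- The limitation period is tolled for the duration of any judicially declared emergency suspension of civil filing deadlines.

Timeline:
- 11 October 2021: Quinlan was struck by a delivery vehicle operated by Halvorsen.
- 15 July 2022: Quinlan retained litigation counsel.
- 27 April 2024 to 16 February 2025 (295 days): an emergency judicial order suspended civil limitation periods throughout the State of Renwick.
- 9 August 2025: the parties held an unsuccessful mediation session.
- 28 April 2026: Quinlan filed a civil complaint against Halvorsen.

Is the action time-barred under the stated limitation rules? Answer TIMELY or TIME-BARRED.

The limitation period began to run on 11 October 2021.
The untolled deadline — 42 months after 11 October 2021 — is 11 April 2025.
Because the emergency suspension of filing deadlines ran from 27 April 2024 to 16 February 2025, the deadline is extended by 295 days to 31 January 2026.
The other events in the timeline have no effect on the limitation period under the stated rules.
The 28 April 2026 filing falls after the 31 January 2026 deadline; the claim is time-barred.

TIME-BARRED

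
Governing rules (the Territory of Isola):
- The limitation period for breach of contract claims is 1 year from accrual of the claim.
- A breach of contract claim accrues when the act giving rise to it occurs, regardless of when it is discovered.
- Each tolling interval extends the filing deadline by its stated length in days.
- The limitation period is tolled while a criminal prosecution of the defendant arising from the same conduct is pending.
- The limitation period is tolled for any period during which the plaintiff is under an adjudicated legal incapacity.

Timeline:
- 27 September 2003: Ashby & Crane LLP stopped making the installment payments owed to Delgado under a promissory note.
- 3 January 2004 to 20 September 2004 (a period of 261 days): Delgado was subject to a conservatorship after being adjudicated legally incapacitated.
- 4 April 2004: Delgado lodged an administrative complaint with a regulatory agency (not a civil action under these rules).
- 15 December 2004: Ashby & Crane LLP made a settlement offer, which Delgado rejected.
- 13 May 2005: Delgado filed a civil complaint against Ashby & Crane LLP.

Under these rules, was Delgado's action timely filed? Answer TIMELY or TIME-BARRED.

TIMELY

The claim accrued on 27 September 2003, the date of the act.
The untolled deadline — 1 year after 27 September 2003 — is 27 September 2004.
The plaintiff's legal incapacity from 3 January 2004 to 20 September 2004 tolled the period for 261 days, extending the deadline to 15 June 2005.
The other events in the timeline have no effect on the limitation period under the stated rules.
Filing on 13 May 2005 beat the 15 June 2005 deadline — the action is timely.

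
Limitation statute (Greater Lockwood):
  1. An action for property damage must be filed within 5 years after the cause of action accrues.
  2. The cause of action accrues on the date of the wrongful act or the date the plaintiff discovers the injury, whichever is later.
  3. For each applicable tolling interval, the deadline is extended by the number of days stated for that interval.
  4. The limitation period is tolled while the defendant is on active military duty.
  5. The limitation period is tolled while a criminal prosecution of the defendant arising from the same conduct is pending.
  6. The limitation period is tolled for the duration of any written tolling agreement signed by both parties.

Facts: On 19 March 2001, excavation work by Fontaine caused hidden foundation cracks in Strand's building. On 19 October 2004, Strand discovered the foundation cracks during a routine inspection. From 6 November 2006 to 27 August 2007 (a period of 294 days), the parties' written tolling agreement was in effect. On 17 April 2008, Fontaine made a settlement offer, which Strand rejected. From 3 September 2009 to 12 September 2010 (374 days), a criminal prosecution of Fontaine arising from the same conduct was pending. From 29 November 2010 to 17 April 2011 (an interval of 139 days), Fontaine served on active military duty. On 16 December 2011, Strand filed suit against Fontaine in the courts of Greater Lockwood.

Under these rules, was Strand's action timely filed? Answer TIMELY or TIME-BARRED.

TIMELY

The claim accrued on 19 October 2004 — the later of the 19 March 2001 act and the 19 October 2004 discovery.
Adding the 5 years base period to 19 October 2004 gives a deadline of 19 October 2009, before any tolling.
The written tolling agreement from 6 November 2006 to 27 August 2007 tolled the period for 294 days, extending the deadline to 9 August 2010.
The pending criminal prosecution from 3 September 2009 to 12 September 2010 tolled the period for 374 days, extending the deadline to 18 August 2011.
The defendant's active military service from 29 November 2010 to 17 April 2011 tolled the period for 139 days, extending the deadline to 4 January 2012.
None of the other events listed affects the running of the period under the stated rules.
Strand filed on 16 December 2011, before the 4 January 2012 deadline, so the action is timely.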